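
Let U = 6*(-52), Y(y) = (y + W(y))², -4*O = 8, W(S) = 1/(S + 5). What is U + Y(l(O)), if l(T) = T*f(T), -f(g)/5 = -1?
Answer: -5199/25 ≈ -207.96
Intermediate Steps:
W(S) = 1/(5 + S)
f(g) = 5 (f(g) = -5*(-1) = 5)
O = -2 (O = -¼*8 = -2)
l(T) = 5*T (l(T) = T*5 = 5*T)
Y(y) = (y + 1/(5 + y))²
U = -312
U + Y(l(O)) = -312 + (5*(-2) + 1/(5 + 5*(-2)))² = -312 + (-10 + 1/(5 - 10))² = -312 + (-10 + 1/(-5))² = -312 + (-10 - ⅕)² = -312 + (-51/5)² = -312 + 2601/25 = -5199/25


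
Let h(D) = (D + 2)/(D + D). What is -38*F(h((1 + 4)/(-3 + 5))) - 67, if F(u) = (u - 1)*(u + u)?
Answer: -1504/25 ≈ -60.160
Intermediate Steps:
h(D) = (2 + D)/(2*D) (h(D) = (2 + D)/((2*D)) = (2 + D)*(1/(2*D)) = (2 + D)/(2*D))
F(u) = 2*u*(-1 + u) (F(u) = (-1 + u)*(2*u) = 2*u*(-1 + u))
-38*F(h((1 + 4)/(-3 + 5))) - 67 = -76*(2 + (1 + 4)/(-3 + 5))/(2*(((1 + 4)/(-3 + 5))))*(-1 + (2 + (1 + 4)/(-3 + 5))/(2*(((1 + 4)/(-3 + 5))))) - 67 = -76*(2 + 5/2)/(2*((5/2)))*(-1 + (2 + 5/2)/(2*((5/2)))) - 67 = -76*(2 + 5*(½))/(2*((5*(½))))*(-1 + (2 + 5*(½))/(2*((5*(½))))) - 67 = -76*(2 + 5/2)/(2*(5/2))*(-1 + (2 + 5/2)/(2*(5/2))) - 67 = -76*(½)*(⅖)*(9/2)*(-1 + (½)*(⅖)*(9/2)) - 67 = -76*9*(-1 + 9/10)/10 - 67 = -76*9*(-1)/(10*10) - 67 = -38*(-9/50) - 67 = 171/25 - 67 = -1504/25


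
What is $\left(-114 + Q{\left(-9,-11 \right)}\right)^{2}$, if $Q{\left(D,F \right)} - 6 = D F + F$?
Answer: $400$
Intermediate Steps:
$Q{\left(D,F \right)} = 6 + F + D F$ ($Q{\left(D,F \right)} = 6 + \left(D F + F\right) = 6 + \left(F + D F\right) = 6 + F + D F$)
$\left(-114 + Q{\left(-9,-11 \right)}\right)^{2} = \left(-114 - -94\right)^{2} = \left(-114 + \left(6 - 11 + 99\right)\right)^{2} = \left(-114 + 94\right)^{2} = \left(-20\right)^{2} = 400$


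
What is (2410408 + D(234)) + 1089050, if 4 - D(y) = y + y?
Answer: 3498994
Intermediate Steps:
D(y) = 4 - 2*y (D(y) = 4 - (y + y) = 4 - 2*y)
(2410408 + D(234)) + 1089050 = (2410408 + (4 - 2*234)) + 1089050 = (2410408 + (4 - 468)) + 1089050 = (2410408 - 464) + 1089050 = 2409944 + 1089050 = 3498994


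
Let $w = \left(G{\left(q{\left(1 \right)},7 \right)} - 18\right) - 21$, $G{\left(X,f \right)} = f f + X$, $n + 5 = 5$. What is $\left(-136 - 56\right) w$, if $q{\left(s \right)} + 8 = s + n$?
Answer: $-576$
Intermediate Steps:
$n = 0$ ($n = -5 + 5 = 0$)
$q{\left(s \right)} = -8 + s$ ($q{\left(s \right)} = -8 + \left(s + 0\right) = -8 + s$)
$G{\left(X,f \right)} = X + f^{2}$ ($G{\left(X,f \right)} = f^{2} + X = X + f^{2}$)
$w = 3$ ($w = \left(\left(\left(-8 + 1\right) + 7^{2}\right) - 18\right) - 21 = \left(\left(-7 + 49\right) - 18\right) - 21 = \left(42 - 18\right) - 21 = 24 - 21 = 3$)
$\left(-136 - 56\right) w = \left(-136 - 56\right) 3 = \left(-192\right) 3 = -576$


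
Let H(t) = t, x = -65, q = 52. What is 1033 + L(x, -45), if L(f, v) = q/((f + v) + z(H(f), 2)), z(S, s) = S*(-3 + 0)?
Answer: 87857/85 ≈ 1033.6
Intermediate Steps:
z(S, s) = -3*S (z(S, s) = S*(-3) = -3*S)
L(f, v) = 52/(v - 2*f) (L(f, v) = 52/((f + v) - 3*f) = 52/(v - 2*f))
1033 + L(x, -45) = 1033 + 52/(-45 - 2*(-65)) = 1033 + 52/(-45 + 130) = 1033 + 52/85 = 87857/85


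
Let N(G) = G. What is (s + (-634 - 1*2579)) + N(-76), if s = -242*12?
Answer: -6193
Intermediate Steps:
s = -2904
(s + (-634 - 1*2579)) + N(-76) = (-2904 + (-634 - 1*2579)) - 76 = (-2904 + (-634 - 2579)) - 76 = (-2904 - 3213) - 76 = -6117 - 76 = -6193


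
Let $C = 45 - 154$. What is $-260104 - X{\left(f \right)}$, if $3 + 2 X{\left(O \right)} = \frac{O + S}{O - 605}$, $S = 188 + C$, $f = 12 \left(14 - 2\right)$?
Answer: $- \frac{119907141}{461} \approx -2.601 \cdot 10^{5}$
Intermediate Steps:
$C = -109$
$f = 144$ ($f = 12 \cdot 12 = 144$)
$S = 79$ ($S = 188 - 109 = 79$)
$X{\left(O \right)} = - \frac{3}{2} + \frac{79 + O}{2 \left(-605 + O\right)}$ ($X{\left(O \right)} = - \frac{3}{2} + \frac{\left(O + 79\right) \frac{1}{O - 605}}{2} = - \frac{3}{2} + \frac{\left(79 + O\right) \frac{1}{-605 + O}}{2} = - \frac{3}{2} + \frac{\frac{1}{-605 + O} \left(79 + O\right)}{2} = - \frac{3}{2} + \frac{79 + O}{2 \left(-605 + O\right)}$)
$-260104 - X{\left(f \right)} = -260104 - \frac{947 - 144}{-605 + 144} = -260104 - \frac{947 - 144}{-461} = -260104 - \left(- \frac{1}{461}\right) 803 = -260104 - - \frac{803}{461} = -260104 + \frac{803}{461} = - \frac{119907141}{461}$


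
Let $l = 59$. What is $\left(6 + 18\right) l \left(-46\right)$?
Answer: $-65136$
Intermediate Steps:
$\left(6 + 18\right) l \left(-46\right) = \left(6 + 18\right) 59 \left(-46\right) = 24 \cdot 59 \left(-46\right) = 1416 \left(-46\right) = -65136$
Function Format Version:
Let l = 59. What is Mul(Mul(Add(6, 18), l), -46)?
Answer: -65136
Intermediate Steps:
Mul(Mul(Add(6, 18), l), -46) = Mul(Mul(Add(6, 18), 59), -46) = Mul(Mul(24, 59), -46) = Mul(1416, -46) = -65136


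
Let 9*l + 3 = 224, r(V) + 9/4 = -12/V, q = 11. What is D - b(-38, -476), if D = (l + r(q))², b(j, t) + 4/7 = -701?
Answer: 1264160983/1097712 ≈ 1151.6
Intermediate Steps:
r(V) = -9/4 - 12/V
b(j, t) = -4911/7 (b(j, t) = -4/7 - 701 = -4911/7)
l = 221/9 (l = -⅓ + (⅑)*224 = -⅓ + 224/9 = 221/9 ≈ 24.556)
D = 70576801/156816 (D = (221/9 + (-9/4 - 12/11))² = (221/9 - 147/44)² = (8401/396)² = 70576801/156816 ≈ 450.06)
D - b(-38, -476) = 70576801/156816 - 1*(-4911/7) = 70576801/156816 + 4911/7 = 1264160983/1097712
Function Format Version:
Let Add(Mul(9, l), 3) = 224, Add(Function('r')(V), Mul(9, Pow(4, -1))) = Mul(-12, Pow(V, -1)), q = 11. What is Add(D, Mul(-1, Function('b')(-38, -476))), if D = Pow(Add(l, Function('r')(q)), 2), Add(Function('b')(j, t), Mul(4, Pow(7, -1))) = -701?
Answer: Rational(1264160983, 1097712) ≈ 1151.6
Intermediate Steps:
Function('r')(V) = Add(Rational(-9, 4), Mul(-12, Pow(V, -1)))
Function('b')(j, t) = Rational(-4911, 7) (Function('b')(j, t) = Add(Rational(-4, 7), -701) = Rational(-4911, 7))
l = Rational(221, 9) (l = Add(Rational(-1, 3), Mul(Rational(1, 9), 224)) = Add(Rational(-1, 3), Rational(224, 9)) = Rational(221, 9) ≈ 24.556)
D = Rational(70576801, 156816) (D = Pow(Add(Rational(221, 9), Add(Rational(-9, 4), Mul(-12, Pow(11, -1)))), 2) = Pow(Add(Rational(221, 9), Add(Rational(-9, 4), Mul(-12, Rational(1, 11)))), 2) = Pow(Add(Rational(221, 9), Add(Rational(-9, 4), Rational(-12, 11))), 2) = Pow(Add(Rational(221, 9), Rational(-147, 44)), 2) = Pow(Rational(8401, 396), 2) = Rational(70576801, 156816) ≈ 450.06)
Add(D, Mul(-1, Function('b')(-38, -476))) = Add(Rational(70576801, 156816), Mul(-1, Rational(-4911, 7))) = Add(Rational(70576801, 156816), Rational(4911, 7)) = Rational(1264160983, 1097712)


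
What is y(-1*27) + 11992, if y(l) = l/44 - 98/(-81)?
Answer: 42741613/3564 ≈ 11993.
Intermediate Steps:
y(l) = 98/81 + l/44 (y(l) = l*(1/44) - 98*(-1/81) = l/44 + 98/81 = 98/81 + l/44)
y(-1*27) + 11992 = (98/81 + (-1*27)/44) + 11992 = (98/81 + (1/44)*(-27)) + 11992 = (98/81 - 27/44) + 11992 = 2125/3564 + 11992 = 42741613/3564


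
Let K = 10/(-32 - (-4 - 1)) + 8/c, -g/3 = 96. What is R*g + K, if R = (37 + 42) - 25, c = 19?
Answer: -7978150/513 ≈ -15552.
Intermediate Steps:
g = -288 (g = -3*96 = -288)
R = 54 (R = 79 - 25 = 54)
K = 26/513 (K = 10/(-32 - (-4 - 1)) + 8/19 = 10/(-32 - 1*(-5)) + 8*(1/19) = 10/(-32 + 5) + 8/19 = 10/(-27) + 8/19 = 10*(-1/27) + 8/19 = -10/27 + 8/19 = 26/513 ≈ 0.050682)
R*g + K = 54*(-288) + 26/513 = -15552 + 26/513 = -7978150/513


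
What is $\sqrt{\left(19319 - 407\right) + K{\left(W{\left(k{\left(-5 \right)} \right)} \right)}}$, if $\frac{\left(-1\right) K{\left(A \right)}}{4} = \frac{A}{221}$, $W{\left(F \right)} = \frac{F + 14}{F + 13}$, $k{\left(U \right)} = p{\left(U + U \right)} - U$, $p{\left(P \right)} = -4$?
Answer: $\frac{\sqrt{45260322198}}{1547} \approx 137.52$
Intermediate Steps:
$k{\left(U \right)} = -4 - U$
$W{\left(F \right)} = \frac{14 + F}{13 + F}$
$K{\left(A \right)} = - \frac{4 A}{221}$ ($K{\left(A \right)} = - 4 \frac{A}{221} = - \frac{4 A}{221}$)
$\sqrt{\left(19319 - 407\right) + K{\left(W{\left(k{\left(-5 \right)} \right)} \right)}} = \sqrt{\left(19319 - 407\right) - \frac{4 \frac{14 - -1}{13 - -1}}{221}} = \sqrt{18912 - \frac{4 \frac{14 + \left(-4 + 5\right)}{13 + \left(-4 + 5\right)}}{221}} = \sqrt{18912 - \frac{4 \frac{14 + 1}{13 + 1}}{221}} = \sqrt{18912 - \frac{4 \cdot \frac{1}{14} \cdot 15}{221}} = \sqrt{18912 - \frac{30}{1547}} = \sqrt{\frac{29256834}{1547}} = \frac{\sqrt{45260322198}}{1547}$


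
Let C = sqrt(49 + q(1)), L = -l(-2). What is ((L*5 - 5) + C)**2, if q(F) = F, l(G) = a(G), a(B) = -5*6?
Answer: 21075 + 1450*sqrt(2) ≈ 23126.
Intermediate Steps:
a(B) = -30
l(G) = -30
L = 30 (L = -1*(-30) = 30)
C = 5*sqrt(2) (C = sqrt(49 + 1) = sqrt(50) = 5*sqrt(2) ≈ 7.0711)
((L*5 - 5) + C)**2 = ((30*5 - 5) + 5*sqrt(2))**2 = ((150 - 5) + 5*sqrt(2))**2 = (145 + 5*sqrt(2))**2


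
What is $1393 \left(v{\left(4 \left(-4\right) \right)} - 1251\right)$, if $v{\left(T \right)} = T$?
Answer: $-1764931$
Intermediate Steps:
$1393 \left(v{\left(4 \left(-4\right) \right)} - 1251\right) = 1393 \left(4 \left(-4\right) - 1251\right) = 1393 \left(-16 - 1251\right) = 1393 \left(-1267\right) = -1764931$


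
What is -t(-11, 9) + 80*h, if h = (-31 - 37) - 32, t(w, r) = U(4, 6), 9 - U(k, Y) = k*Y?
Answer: -7985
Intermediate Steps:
U(k, Y) = 9 - Y*k (U(k, Y) = 9 - k*Y = 9 - Y*k)
t(w, r) = -15 (t(w, r) = 9 - 1*6*4 = 9 - 24 = -15)
h = -100 (h = -68 - 32 = -100)
-t(-11, 9) + 80*h = -1*(-15) + 80*(-100) = 15 - 8000 = -7985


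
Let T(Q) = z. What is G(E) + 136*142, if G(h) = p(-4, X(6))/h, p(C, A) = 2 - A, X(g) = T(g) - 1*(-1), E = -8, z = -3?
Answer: 38623/2 ≈ 19312.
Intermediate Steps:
T(Q) = -3
X(g) = -2 (X(g) = -3 - 1*(-1) = -3 + 1 = -2)
G(h) = 4/h (G(h) = (2 - 1*(-2))/h = (2 + 2)/h = 4/h)
G(E) + 136*142 = 4/(-8) + 136*142 = 4*(-⅛) + 19312 = -½ + 19312 = 38623/2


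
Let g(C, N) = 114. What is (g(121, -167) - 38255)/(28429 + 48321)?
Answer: -38141/76750 ≈ -0.49695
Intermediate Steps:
(g(121, -167) - 38255)/(28429 + 48321) = (114 - 38255)/(28429 + 48321) = -38141/76750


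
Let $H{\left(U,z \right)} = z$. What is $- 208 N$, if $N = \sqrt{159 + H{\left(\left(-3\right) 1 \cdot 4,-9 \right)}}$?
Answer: $- 1040 \sqrt{6} \approx -2547.5$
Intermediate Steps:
$N = 5 \sqrt{6}$ ($N = \sqrt{159 - 9} = \sqrt{150} = 5 \sqrt{6} \approx 12.247$)
$- 208 N = - 208 \cdot 5 \sqrt{6} = - 1040 \sqrt{6}$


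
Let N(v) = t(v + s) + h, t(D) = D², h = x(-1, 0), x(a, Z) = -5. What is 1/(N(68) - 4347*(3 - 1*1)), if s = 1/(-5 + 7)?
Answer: -4/16027 ≈ -0.00024958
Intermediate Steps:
s = ½ (s = 1/2 = ½ ≈ 0.50000)
h = -5
N(v) = -5 + (½ + v)² (N(v) = (v + ½)² - 5 = (½ + v)² - 5 = -5 + (½ + v)²)
1/(N(68) - 4347*(3 - 1*1)) = 1/((-19/4 + 68 + 68²) - 4347*(3 - 1*1)) = 1/((-19/4 + 68 + 4624) - 4347*(3 - 1)) = 1/(18749/4 - 4347*2) = 1/(18749/4 - 8694) = 1/(-16027/4) = -4/16027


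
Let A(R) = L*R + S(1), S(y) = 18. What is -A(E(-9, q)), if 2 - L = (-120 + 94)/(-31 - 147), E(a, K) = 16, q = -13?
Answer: -4242/89 ≈ -47.663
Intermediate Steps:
L = 165/89 (L = 2 - (-120 + 94)/(-31 - 147) = 2 - (-26)/(-178) = 2 - (-26)*(-1)/178 = 2 - 1*13/89 = 2 - 13/89 = 165/89 ≈ 1.8539)
A(R) = 18 + 165*R/89 (A(R) = 165*R/89 + 18 = 18 + 165*R/89)
-A(E(-9, q)) = -(18 + (165/89)*16) = -(18 + 2640/89) = -1*4242/89 = -4242/89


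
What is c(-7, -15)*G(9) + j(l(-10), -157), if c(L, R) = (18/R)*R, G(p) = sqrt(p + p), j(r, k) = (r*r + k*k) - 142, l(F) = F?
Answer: 24607 + 54*sqrt(2) ≈ 24683.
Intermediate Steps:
j(r, k) = -142 + k**2 + r**2 (j(r, k) = (r**2 + k**2) - 142 = (k**2 + r**2) - 142 = -142 + k**2 + r**2)
G(p) = sqrt(2)*sqrt(p) (G(p) = sqrt(2*p) = sqrt(2)*sqrt(p))
c(L, R) = 18
c(-7, -15)*G(9) + j(l(-10), -157) = 18*(sqrt(2)*sqrt(9)) + (-142 + (-157)**2 + (-10)**2) = 18*(sqrt(2)*3) + (-142 + 24649 + 100) = 18*(3*sqrt(2)) + 24607 = 54*sqrt(2) + 24607 = 24607 + 54*sqrt(2)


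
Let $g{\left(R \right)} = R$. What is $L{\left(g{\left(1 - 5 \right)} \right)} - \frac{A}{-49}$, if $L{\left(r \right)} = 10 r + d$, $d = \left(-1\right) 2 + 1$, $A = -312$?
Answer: $- \frac{2321}{49} \approx -47.367$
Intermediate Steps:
$d = -1$ ($d = -2 + 1 = -1$)
$L{\left(r \right)} = -1 + 10 r$ ($L{\left(r \right)} = 10 r - 1 = -1 + 10 r$)
$L{\left(g{\left(1 - 5 \right)} \right)} - \frac{A}{-49} = \left(-1 + 10 \left(1 - 5\right)\right) - - \frac{312}{-49} = \left(-1 + 10 \left(1 - 5\right)\right) - \left(-312\right) \left(- \frac{1}{49}\right) = \left(-1 + 10 \left(-4\right)\right) - \frac{312}{49} = \left(-1 - 40\right) - \frac{312}{49} = -41 - \frac{312}{49} = - \frac{2321}{49}$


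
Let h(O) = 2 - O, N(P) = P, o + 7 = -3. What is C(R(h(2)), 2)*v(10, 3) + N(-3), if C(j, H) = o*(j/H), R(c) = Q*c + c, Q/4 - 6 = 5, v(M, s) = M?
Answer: -3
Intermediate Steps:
o = -10 (o = -7 - 3 = -10)
Q = 44 (Q = 24 + 4*5 = 24 + 20 = 44)
R(c) = 45*c (R(c) = 44*c + c = 45*c)
C(j, H) = -10*j/H
C(R(h(2)), 2)*v(10, 3) + N(-3) = -10*45*(2 - 1*2)/2*10 - 3 = -10*45*(2 - 2)*½*10 - 3 = -10*45*0*½*10 - 3 = -10*0*½*10 - 3 = 0*10 - 3 = 0 - 3 = -3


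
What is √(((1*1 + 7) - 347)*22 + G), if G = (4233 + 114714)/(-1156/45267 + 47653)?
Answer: I*√34691290527905240186895/2157107195 ≈ 86.345*I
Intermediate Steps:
G = 5384373849/2157107195 (G = 118947/(-1156*1/45267 + 47653) = 118947/(-1156/45267 + 47653) = 118947/(2157107195/45267) = 118947*(45267/2157107195) = 5384373849/2157107195 ≈ 2.4961)
√(((1*1 + 7) - 347)*22 + G) = √(((1*1 + 7) - 347)*22 + 5384373849/2157107195) = √(((1 + 7) - 347)*22 + 5384373849/2157107195) = √((8 - 347)*22 + 5384373849/2157107195) = √(-339*22 + 5384373849/2157107195) = √(-7458 + 5384373849/2157107195) = √(-16082321086461/2157107195) = I*√34691290527905240186895/2157107195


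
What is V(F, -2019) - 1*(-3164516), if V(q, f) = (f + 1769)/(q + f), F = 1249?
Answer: 243667757/77 ≈ 3.1645e+6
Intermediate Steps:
V(q, f) = (1769 + f)/(f + q)
V(F, -2019) - 1*(-3164516) = (1769 - 2019)/(-2019 + 1249) - 1*(-3164516) = -250/(-770) + 3164516 = -1/770*(-250) + 3164516 = 25/77 + 3164516 = 243667757/77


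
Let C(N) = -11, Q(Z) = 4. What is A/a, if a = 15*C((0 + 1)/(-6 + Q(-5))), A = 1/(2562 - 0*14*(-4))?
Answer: -1/422730 ≈ -2.3656e-6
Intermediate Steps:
A = 1/2562 (A = 1/(2562 - 0*(-4)) = 1/(2562 - 1*0) = 1/(2562 + 0) = 1/2562 ≈ 0.00039032)
a = -165 (a = 15*(-11) = -165)
A/a = (1/2562)/(-165) = (1/2562)*(-1/165) = -1/422730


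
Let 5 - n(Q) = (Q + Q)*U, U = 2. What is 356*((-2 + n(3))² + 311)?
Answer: 139552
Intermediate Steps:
n(Q) = 5 - 4*Q (n(Q) = 5 - (Q + Q)*2 = 5 - 2*Q*2 = 5 - 4*Q)
356*((-2 + n(3))² + 311) = 356*((-2 + (5 - 4*3))² + 311) = 356*((-2 + (5 - 12))² + 311) = 356*((-2 - 7)² + 311) = 356*((-9)² + 311) = 356*(81 + 311) = 356*392 = 139552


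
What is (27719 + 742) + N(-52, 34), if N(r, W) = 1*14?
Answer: 28475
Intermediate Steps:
N(r, W) = 14
(27719 + 742) + N(-52, 34) = (27719 + 742) + 14 = 28461 + 14 = 28475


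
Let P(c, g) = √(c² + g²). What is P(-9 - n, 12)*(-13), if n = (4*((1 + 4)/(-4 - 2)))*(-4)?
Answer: -13*√5785/3 ≈ -329.59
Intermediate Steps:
n = 40/3 (n = (4*(5/(-6)))*(-4) = (4*(5*(-⅙)))*(-4) = (4*(-⅚))*(-4) = -10/3*(-4) = 40/3 ≈ 13.333)
P(-9 - n, 12)*(-13) = √((-9 - 1*40/3)² + 12²)*(-13) = √((-9 - 40/3)² + 144)*(-13) = √((-67/3)² + 144)*(-13) = √(4489/9 + 144)*(-13) = √(5785/9)*(-13) = (√5785/3)*(-13) = -13*√5785/3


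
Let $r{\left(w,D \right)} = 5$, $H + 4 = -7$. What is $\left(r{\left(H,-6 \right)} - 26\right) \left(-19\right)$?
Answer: $399$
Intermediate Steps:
$H = -11$ ($H = -4 - 7 = -11$)
$\left(r{\left(H,-6 \right)} - 26\right) \left(-19\right) = \left(5 - 26\right) \left(-19\right) = \left(-21\right) \left(-19\right) = 399$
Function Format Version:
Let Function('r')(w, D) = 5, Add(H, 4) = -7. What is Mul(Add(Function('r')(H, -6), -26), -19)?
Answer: 399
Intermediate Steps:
H = -11 (H = Add(-4, -7) = -11)
Mul(Add(Function('r')(H, -6), -26), -19) = Mul(Add(5, -26), -19) = Mul(-21, -19) = 399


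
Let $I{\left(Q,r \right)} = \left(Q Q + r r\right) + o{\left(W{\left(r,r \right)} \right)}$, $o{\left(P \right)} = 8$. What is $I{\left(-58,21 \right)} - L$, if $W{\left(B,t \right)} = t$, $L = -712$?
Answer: $4525$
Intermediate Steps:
$I{\left(Q,r \right)} = 8 + Q^{2} + r^{2}$ ($I{\left(Q,r \right)} = \left(Q Q + r r\right) + 8 = \left(Q^{2} + r^{2}\right) + 8 = 8 + Q^{2} + r^{2}$)
$I{\left(-58,21 \right)} - L = \left(8 + \left(-58\right)^{2} + 21^{2}\right) - -712 = \left(8 + 3364 + 441\right) + 712 = 3813 + 712 = 4525$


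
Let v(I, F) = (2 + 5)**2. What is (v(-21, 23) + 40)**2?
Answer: 7921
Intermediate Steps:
v(I, F) = 49 (v(I, F) = 7**2 = 49)
(v(-21, 23) + 40)**2 = (49 + 40)**2 = 89**2 = 7921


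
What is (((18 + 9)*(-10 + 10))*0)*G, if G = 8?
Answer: 0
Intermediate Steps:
(((18 + 9)*(-10 + 10))*0)*G = (((18 + 9)*(-10 + 10))*0)*8 = ((27*0)*0)*8 = (0*0)*8 = 0*8 = 0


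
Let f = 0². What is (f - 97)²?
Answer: 9409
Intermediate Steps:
f = 0
(f - 97)² = (0 - 97)² = (-97)² = 9409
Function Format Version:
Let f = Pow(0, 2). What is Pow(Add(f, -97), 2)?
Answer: 9409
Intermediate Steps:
f = 0
Pow(Add(f, -97), 2) = Pow(Add(0, -97), 2) = Pow(-97, 2) = 9409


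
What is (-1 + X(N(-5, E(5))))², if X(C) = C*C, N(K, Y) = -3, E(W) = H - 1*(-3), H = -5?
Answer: 64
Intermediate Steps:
E(W) = -2 (E(W) = -5 - 1*(-3) = -5 + 3 = -2)
X(C) = C²
(-1 + X(N(-5, E(5))))² = (-1 + (-3)²)² = (-1 + 9)² = 8² = 64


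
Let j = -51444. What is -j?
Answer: 51444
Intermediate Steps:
-j = -1*(-51444) = 51444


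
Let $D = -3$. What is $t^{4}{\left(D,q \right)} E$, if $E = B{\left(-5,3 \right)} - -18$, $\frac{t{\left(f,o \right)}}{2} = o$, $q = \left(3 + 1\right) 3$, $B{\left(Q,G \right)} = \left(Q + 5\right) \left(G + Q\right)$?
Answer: $5971968$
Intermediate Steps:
$B{\left(Q,G \right)} = \left(5 + Q\right) \left(G + Q\right)$
$q = 12$ ($q = 4 \cdot 3 = 12$)
$t{\left(f,o \right)} = 2 o$
$E = 18$ ($E = \left(\left(-5\right)^{2} + 5 \cdot 3 + 5 \left(-5\right) + 3 \left(-5\right)\right) - -18 = \left(25 + 15 - 25 - 15\right) + 18 = 0 + 18 = 18$)
$t^{4}{\left(D,q \right)} E = \left(2 \cdot 12\right)^{4} \cdot 18 = 24^{4} \cdot 18 = 331776 \cdot 18 = 5971968$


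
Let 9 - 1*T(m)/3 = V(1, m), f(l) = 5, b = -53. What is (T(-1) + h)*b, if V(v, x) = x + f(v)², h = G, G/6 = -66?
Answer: 23373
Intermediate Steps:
G = -396 (G = 6*(-66) = -396)
h = -396
V(v, x) = 25 + x (V(v, x) = x + 5² = x + 25 = 25 + x)
T(m) = -48 - 3*m (T(m) = 27 - 3*(25 + m) = 27 + (-75 - 3*m) = -48 - 3*m)
(T(-1) + h)*b = ((-48 - 3*(-1)) - 396)*(-53) = ((-48 + 3) - 396)*(-53) = (-45 - 396)*(-53) = -441*(-53) = 23373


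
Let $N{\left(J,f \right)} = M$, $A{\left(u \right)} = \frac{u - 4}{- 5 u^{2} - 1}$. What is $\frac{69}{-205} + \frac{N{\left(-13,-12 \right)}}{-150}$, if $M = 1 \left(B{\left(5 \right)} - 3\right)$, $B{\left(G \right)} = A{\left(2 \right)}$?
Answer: $- \frac{40969}{129150} \approx -0.31722$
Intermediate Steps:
$A{\left(u \right)} = \frac{-4 + u}{-1 - 5 u^{2}}$
$B{\left(G \right)} = \frac{2}{21}$ ($B{\left(G \right)} = \frac{4 - 2}{1 + 5 \cdot 2^{2}} = \frac{4 - 2}{1 + 5 \cdot 4} = \frac{1}{1 + 20} \cdot 2 = \frac{1}{21} \cdot 2 = \frac{2}{21}$)
$M = - \frac{61}{21}$ ($M = 1 \left(\frac{2}{21} - 3\right) = 1 \left(- \frac{61}{21}\right) = - \frac{61}{21} \approx -2.9048$)
$N{\left(J,f \right)} = - \frac{61}{21}$
$\frac{69}{-205} + \frac{N{\left(-13,-12 \right)}}{-150} = \frac{69}{-205} - \frac{61}{21 \left(-150\right)} = 69 \left(- \frac{1}{205}\right) - - \frac{61}{3150} = - \frac{69}{205} + \frac{61}{3150} = - \frac{40969}{129150}$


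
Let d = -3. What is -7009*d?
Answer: 21027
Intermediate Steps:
-7009*d = -7009*(-3) = 21027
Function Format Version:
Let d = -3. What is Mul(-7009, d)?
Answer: 21027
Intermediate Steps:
Mul(-7009, d) = Mul(-7009, -3) = 21027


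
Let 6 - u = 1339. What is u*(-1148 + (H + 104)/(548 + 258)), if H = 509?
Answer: 39761025/26 ≈ 1.5293e+6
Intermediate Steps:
u = -1333 (u = 6 - 1*1339 = 6 - 1339 = -1333)
u*(-1148 + (H + 104)/(548 + 258)) = -1333*(-1148 + (509 + 104)/(548 + 258)) = -1333*(-1148 + 613/806) = -1333*(-924675/806) = 39761025/26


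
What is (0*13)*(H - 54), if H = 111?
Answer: 0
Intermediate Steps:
(0*13)*(H - 54) = (0*13)*(111 - 54) = 0*57 = 0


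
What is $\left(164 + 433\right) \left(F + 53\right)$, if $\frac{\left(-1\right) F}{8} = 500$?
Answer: $-2356359$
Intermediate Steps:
$F = -4000$ ($F = \left(-8\right) 500 = -4000$)
$\left(164 + 433\right) \left(F + 53\right) = \left(164 + 433\right) \left(-4000 + 53\right) = 597 \left(-3947\right) = -2356359$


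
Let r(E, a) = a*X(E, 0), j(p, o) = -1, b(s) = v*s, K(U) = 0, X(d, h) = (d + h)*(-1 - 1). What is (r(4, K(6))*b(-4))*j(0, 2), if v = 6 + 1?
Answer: 0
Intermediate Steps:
X(d, h) = -2*d - 2*h (X(d, h) = (d + h)*(-2) = -2*d - 2*h)
v = 7
b(s) = 7*s
r(E, a) = -2*E*a (r(E, a) = a*(-2*E - 2*0) = a*(-2*E + 0) = a*(-2*E) = -2*E*a)
(r(4, K(6))*b(-4))*j(0, 2) = ((-2*4*0)*(7*(-4)))*(-1) = (0*(-28))*(-1) = 0*(-1) = 0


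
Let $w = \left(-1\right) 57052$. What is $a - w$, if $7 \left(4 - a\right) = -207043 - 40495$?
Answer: $\frac{646930}{7} \approx 92419.0$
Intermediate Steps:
$a = \frac{247566}{7}$ ($a = 4 - \frac{-207043 - 40495}{7} = 4 - - \frac{247538}{7} = 4 + \frac{247538}{7} = \frac{247566}{7} \approx 35367.0$)
$w = -57052$
$a - w = \frac{247566}{7} - -57052 = \frac{247566}{7} + 57052 = \frac{646930}{7}$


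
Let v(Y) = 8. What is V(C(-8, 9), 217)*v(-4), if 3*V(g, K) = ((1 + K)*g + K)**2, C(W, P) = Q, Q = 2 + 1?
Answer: 6069128/3 ≈ 2.0230e+6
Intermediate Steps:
Q = 3
C(W, P) = 3
V(g, K) = (K + g*(1 + K))**2/3 (V(g, K) = ((1 + K)*g + K)**2/3 = (g*(1 + K) + K)**2/3 = (K + g*(1 + K))**2/3)
V(C(-8, 9), 217)*v(-4) = ((217 + 3 + 217*3)**2/3)*8 = ((217 + 3 + 651)**2/3)*8 = ((1/3)*871**2)*8 = ((1/3)*758641)*8 = (758641/3)*8 = 6069128/3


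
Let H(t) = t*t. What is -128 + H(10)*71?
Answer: 6972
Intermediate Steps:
H(t) = t²
-128 + H(10)*71 = -128 + 10²*71 = -128 + 100*71 = -128 + 7100 = 6972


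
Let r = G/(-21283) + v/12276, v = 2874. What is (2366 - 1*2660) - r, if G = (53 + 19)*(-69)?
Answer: -12822594377/43545018 ≈ -294.47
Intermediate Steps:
G = -4968 (G = 72*(-69) = -4968)
r = 20359085/43545018 (r = -4968/(-21283) + 2874/12276 = -4968*(-1/21283) + 2874*(1/12276) = 4968/21283 + 479/2046 = 20359085/43545018 ≈ 0.46754)
(2366 - 1*2660) - r = (2366 - 1*2660) - 1*20359085/43545018 = (2366 - 2660) - 20359085/43545018 = -294 - 20359085/43545018 = -12822594377/43545018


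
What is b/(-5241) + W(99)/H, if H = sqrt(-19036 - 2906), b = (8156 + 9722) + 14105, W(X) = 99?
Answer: -10661/1747 - 33*I*sqrt(2438)/2438 ≈ -6.1025 - 0.66834*I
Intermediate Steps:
b = 31983 (b = 17878 + 14105 = 31983)
H = 3*I*sqrt(2438) (H = sqrt(-21942) = 3*I*sqrt(2438) ≈ 148.13*I)
b/(-5241) + W(99)/H = 31983/(-5241) + 99/((3*I*sqrt(2438))) = 31983*(-1/5241) + 99*(-I*sqrt(2438)/7314) = -10661/1747 - 33*I*sqrt(2438)/2438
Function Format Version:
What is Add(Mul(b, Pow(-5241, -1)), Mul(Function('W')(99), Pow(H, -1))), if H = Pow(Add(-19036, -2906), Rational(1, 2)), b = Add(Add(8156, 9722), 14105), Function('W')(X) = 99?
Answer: Add(Rational(-10661, 1747), Mul(Rational(-33, 2438), I, Pow(2438, Rational(1, 2)))) ≈ Add(-6.1025, Mul(-0.66834, I))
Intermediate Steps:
b = 31983 (b = Add(17878, 14105) = 31983)
H = Mul(3, I, Pow(2438, Rational(1, 2))) (H = Pow(-21942, Rational(1, 2)) = Mul(3, I, Pow(2438, Rational(1, 2))) ≈ Mul(148.13, I))
Add(Mul(b, Pow(-5241, -1)), Mul(Function('W')(99), Pow(H, -1))) = Add(Mul(31983, Pow(-5241, -1)), Mul(99, Pow(Mul(3, I, Pow(2438, Rational(1, 2))), -1))) = Add(Mul(31983, Rational(-1, 5241)), Mul(99, Mul(Rational(-1, 7314), I, Pow(2438, Rational(1, 2))))) = Add(Rational(-10661, 1747), Mul(Rational(-33, 2438), I, Pow(2438, Rational(1, 2))))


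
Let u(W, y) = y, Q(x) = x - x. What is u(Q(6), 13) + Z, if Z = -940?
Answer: -927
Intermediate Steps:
Q(x) = 0
u(Q(6), 13) + Z = 13 - 940 = -927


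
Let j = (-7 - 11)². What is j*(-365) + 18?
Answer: -118242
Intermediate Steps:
j = 324 (j = (-18)² = 324)
j*(-365) + 18 = 324*(-365) + 18 = -118260 + 18 = -118242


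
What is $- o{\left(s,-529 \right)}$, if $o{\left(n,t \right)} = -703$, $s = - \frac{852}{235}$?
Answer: $703$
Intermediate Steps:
$s = - \frac{852}{235}$ ($s = \left(-852\right) \frac{1}{235} = - \frac{852}{235} \approx -3.6255$)
$- o{\left(s,-529 \right)} = \left(-1\right) \left(-703\right) = 703$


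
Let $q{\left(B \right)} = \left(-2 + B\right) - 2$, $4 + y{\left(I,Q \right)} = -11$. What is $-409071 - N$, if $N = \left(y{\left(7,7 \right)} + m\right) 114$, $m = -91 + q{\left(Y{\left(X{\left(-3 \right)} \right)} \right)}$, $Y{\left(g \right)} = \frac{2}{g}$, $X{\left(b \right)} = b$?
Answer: $-396455$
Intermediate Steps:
$y{\left(I,Q \right)} = -15$ ($y{\left(I,Q \right)} = -4 - 11 = -15$)
$q{\left(B \right)} = -4 + B$
$m = - \frac{287}{3}$ ($m = -91 - \left(4 - \frac{2}{-3}\right) = -91 + \left(-4 + 2 \left(- \frac{1}{3}\right)\right) = -91 - \frac{14}{3} = - \frac{287}{3} \approx -95.667$)
$N = -12616$ ($N = \left(-15 - \frac{287}{3}\right) 114 = \left(- \frac{332}{3}\right) 114 = -12616$)
$-409071 - N = -409071 - -12616 = -409071 + 12616 = -396455$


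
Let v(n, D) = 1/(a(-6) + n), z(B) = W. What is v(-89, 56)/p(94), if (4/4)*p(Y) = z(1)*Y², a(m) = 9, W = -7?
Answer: 1/4948160 ≈ 2.0210e-7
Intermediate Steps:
z(B) = -7
p(Y) = -7*Y²
v(n, D) = 1/(9 + n)
v(-89, 56)/p(94) = 1/((9 - 89)*((-7*94²))) = 1/((-80)*((-7*8836))) = -1/80/(-61852) = -1/80*(-1/61852) = 1/4948160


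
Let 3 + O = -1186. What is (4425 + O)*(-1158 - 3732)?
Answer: -15824040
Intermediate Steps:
O = -1189 (O = -3 - 1186 = -1189)
(4425 + O)*(-1158 - 3732) = (4425 - 1189)*(-1158 - 3732) = 3236*(-4890) = -15824040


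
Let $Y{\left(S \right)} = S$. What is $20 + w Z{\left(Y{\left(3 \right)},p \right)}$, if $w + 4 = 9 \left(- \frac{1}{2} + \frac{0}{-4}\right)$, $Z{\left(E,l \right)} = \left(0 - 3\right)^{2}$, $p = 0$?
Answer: $- \frac{113}{2} \approx -56.5$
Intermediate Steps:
$Z{\left(E,l \right)} = 9$ ($Z{\left(E,l \right)} = \left(-3\right)^{2} = 9$)
$w = - \frac{17}{2}$ ($w = -4 + 9 \left(- \frac{1}{2} + \frac{0}{-4}\right) = -4 + 9 \left(\left(-1\right) \frac{1}{2} + 0 \left(- \frac{1}{4}\right)\right) = -4 + 9 \left(- \frac{1}{2} + 0\right) = -4 + 9 \left(- \frac{1}{2}\right) = -4 - \frac{9}{2} = - \frac{17}{2} \approx -8.5$)
$20 + w Z{\left(Y{\left(3 \right)},p \right)} = 20 - \frac{153}{2} = - \frac{113}{2}$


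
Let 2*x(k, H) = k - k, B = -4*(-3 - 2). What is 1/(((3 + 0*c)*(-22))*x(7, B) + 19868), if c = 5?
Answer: 1/19868 ≈ 5.0332e-5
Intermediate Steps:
B = 20 (B = -4*(-5) = 20)
x(k, H) = 0 (x(k, H) = (k - k)/2 = (½)*0 = 0)
1/(((3 + 0*c)*(-22))*x(7, B) + 19868) = 1/(((3 + 0*5)*(-22))*0 + 19868) = 1/(((3 + 0)*(-22))*0 + 19868) = 1/((3*(-22))*0 + 19868) = 1/(-66*0 + 19868) = 1/(0 + 19868) = 1/19868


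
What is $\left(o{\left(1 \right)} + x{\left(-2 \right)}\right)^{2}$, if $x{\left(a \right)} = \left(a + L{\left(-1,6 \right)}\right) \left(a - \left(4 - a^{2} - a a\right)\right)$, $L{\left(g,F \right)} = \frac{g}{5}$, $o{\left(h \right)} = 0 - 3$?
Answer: $\frac{1369}{25} \approx 54.76$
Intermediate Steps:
$o{\left(h \right)} = -3$ ($o{\left(h \right)} = 0 - 3 = -3$)
$L{\left(g,F \right)} = \frac{g}{5}$ ($L{\left(g,F \right)} = g \frac{1}{5} = \frac{g}{5}$)
$x{\left(a \right)} = \left(- \frac{1}{5} + a\right) \left(-4 + a + 2 a^{2}\right)$ ($x{\left(a \right)} = \left(a + \frac{1}{5} \left(-1\right)\right) \left(a - \left(4 - a^{2} - a a\right)\right) = \left(a - \frac{1}{5}\right) \left(a + \left(\left(a^{2} + a^{2}\right) - 4\right)\right) = \left(- \frac{1}{5} + a\right) \left(a + \left(2 a^{2} - 4\right)\right) = \left(- \frac{1}{5} + a\right) \left(a + \left(-4 + 2 a^{2}\right)\right) = \left(- \frac{1}{5} + a\right) \left(-4 + a + 2 a^{2}\right)$)
$\left(o{\left(1 \right)} + x{\left(-2 \right)}\right)^{2} = \left(-3 + \left(\frac{4}{5} + 2 \left(-2\right)^{3} - - \frac{42}{5} + \frac{3 \left(-2\right)^{2}}{5}\right)\right)^{2} = \left(-3 + \left(\frac{4}{5} + 2 \left(-8\right) + \frac{42}{5} + \frac{3}{5} \cdot 4\right)\right)^{2} = \left(-3 + \left(\frac{4}{5} - 16 + \frac{42}{5} + \frac{12}{5}\right)\right)^{2} = \left(-3 - \frac{22}{5}\right)^{2} = \left(- \frac{37}{5}\right)^{2} = \frac{1369}{25}$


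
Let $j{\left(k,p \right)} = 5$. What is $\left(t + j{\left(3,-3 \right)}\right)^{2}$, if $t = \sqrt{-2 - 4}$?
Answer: $\left(5 + i \sqrt{6}\right)^{2} \approx 19.0 + 24.495 i$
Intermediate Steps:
$t = i \sqrt{6}$ ($t = \sqrt{-6} = i \sqrt{6} \approx 2.4495 i$)
$\left(t + j{\left(3,-3 \right)}\right)^{2} = \left(i \sqrt{6} + 5\right)^{2} = \left(5 + i \sqrt{6}\right)^{2}$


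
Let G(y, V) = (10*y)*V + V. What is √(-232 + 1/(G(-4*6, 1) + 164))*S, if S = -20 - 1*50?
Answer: -14*I*√52203/3 ≈ -1066.2*I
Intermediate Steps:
G(y, V) = V + 10*V*y (G(y, V) = 10*V*y + V = V + 10*V*y)
S = -70 (S = -20 - 50 = -70)
√(-232 + 1/(G(-4*6, 1) + 164))*S = √(-232 + 1/(1*(1 + 10*(-4*6)) + 164))*(-70) = √(-232 + 1/(1*(1 + 10*(-24)) + 164))*(-70) = √(-232 + 1/(1*(1 - 240) + 164))*(-70) = √(-232 + 1/(1*(-239) + 164))*(-70) = √(-232 + 1/(-239 + 164))*(-70) = √(-232 + 1/(-75))*(-70) = √(-232 - 1/75)*(-70) = √(-17401/75)*(-70) = (I*√52203/15)*(-70) = -14*I*√52203/3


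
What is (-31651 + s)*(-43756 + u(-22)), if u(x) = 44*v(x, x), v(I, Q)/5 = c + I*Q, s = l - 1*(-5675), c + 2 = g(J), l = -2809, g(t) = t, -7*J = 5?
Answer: -12518251080/7 ≈ -1.7883e+9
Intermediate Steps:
J = -5/7 (J = -1/7*5 = -5/7 ≈ -0.71429)
c = -19/7 (c = -2 - 5/7 = -19/7 ≈ -2.7143)
s = 2866 (s = -2809 - 1*(-5675) = -2809 + 5675 = 2866)
v(I, Q) = -95/7 + 5*I*Q (v(I, Q) = 5*(-19/7 + I*Q) = -95/7 + 5*I*Q)
u(x) = -4180/7 + 220*x**2 (u(x) = 44*(-95/7 + 5*x*x) = 44*(-95/7 + 5*x**2) = -4180/7 + 220*x**2)
(-31651 + s)*(-43756 + u(-22)) = (-31651 + 2866)*(-43756 + (-4180/7 + 220*(-22)**2)) = -28785*(-43756 + (-4180/7 + 220*484)) = -28785*(-43756 + (-4180/7 + 106480)) = -28785*(-43756 + 741180/7) = -28785*434888/7 = -12518251080/7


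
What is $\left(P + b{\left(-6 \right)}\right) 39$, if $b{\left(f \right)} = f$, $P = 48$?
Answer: $1638$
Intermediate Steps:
$\left(P + b{\left(-6 \right)}\right) 39 = \left(48 - 6\right) 39 = 42 \cdot 39 = 1638$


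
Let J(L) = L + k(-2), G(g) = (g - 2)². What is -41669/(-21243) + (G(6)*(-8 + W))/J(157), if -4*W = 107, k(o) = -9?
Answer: -1411024/785991 ≈ -1.7952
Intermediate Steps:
G(g) = (-2 + g)²
W = -107/4 (W = -¼*107 = -107/4 ≈ -26.750)
J(L) = -9 + L (J(L) = L - 9 = -9 + L)
-41669/(-21243) + (G(6)*(-8 + W))/J(157) = -41669/(-21243) + ((-2 + 6)²*(-8 - 107/4))/(-9 + 157) = -41669*(-1/21243) + (4²*(-139/4))/148 = 41669/21243 + (16*(-139/4))*(1/148) = 41669/21243 - 556*1/148 = 41669/21243 - 139/37 = -1411024/785991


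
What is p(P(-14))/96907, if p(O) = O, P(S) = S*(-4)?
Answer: 56/96907 ≈ 0.00057787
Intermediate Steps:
P(S) = -4*S
p(P(-14))/96907 = -4*(-14)/96907 = 56*(1/96907) = 56/96907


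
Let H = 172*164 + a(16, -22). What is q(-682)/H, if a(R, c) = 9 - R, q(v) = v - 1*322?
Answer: -1004/28201 ≈ -0.035602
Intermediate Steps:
q(v) = -322 + v (q(v) = v - 322 = -322 + v)
H = 28201 (H = 172*164 + (9 - 1*16) = 28208 + (9 - 16) = 28208 - 7 = 28201)
q(-682)/H = (-322 - 682)/28201 = -1004*1/28201 = -1004/28201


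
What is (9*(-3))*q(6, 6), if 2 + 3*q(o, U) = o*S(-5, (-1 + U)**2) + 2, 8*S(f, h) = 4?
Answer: -27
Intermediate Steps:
S(f, h) = 1/2 (S(f, h) = (1/8)*4 = 1/2)
q(o, U) = o/6 (q(o, U) = -2/3 + (o*(1/2) + 2)/3 = -2/3 + (o/2 + 2)/3 = -2/3 + (2 + o/2)/3 = -2/3 + (2/3 + o/6) = o/6)
(9*(-3))*q(6, 6) = (9*(-3))*((1/6)*6) = -27*1 = -27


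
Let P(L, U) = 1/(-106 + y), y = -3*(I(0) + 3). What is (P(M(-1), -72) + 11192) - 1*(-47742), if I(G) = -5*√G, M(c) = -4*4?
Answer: 6777409/115 ≈ 58934.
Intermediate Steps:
M(c) = -16
y = -9 (y = -3*(-5*√0 + 3) = -3*(-5*0 + 3) = -3*(0 + 3) = -3*3 = -9)
P(L, U) = -1/115 (P(L, U) = 1/(-106 - 9) = 1/(-115) = -1/115)
(P(M(-1), -72) + 11192) - 1*(-47742) = (-1/115 + 11192) - 1*(-47742) = 1287079/115 + 47742 = 6777409/115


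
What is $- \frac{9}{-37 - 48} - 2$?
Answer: $- \frac{161}{85} \approx -1.8941$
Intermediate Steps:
$- \frac{9}{-37 - 48} - 2 = - \frac{9}{-85} - 2 = \left(-9\right) \left(- \frac{1}{85}\right) - 2 = \frac{9}{85} - 2 = - \frac{161}{85}$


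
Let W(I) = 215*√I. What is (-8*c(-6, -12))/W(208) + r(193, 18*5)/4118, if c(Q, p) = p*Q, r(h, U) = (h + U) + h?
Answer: 238/2059 - 144*√13/2795 ≈ -0.070170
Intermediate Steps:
r(h, U) = U + 2*h (r(h, U) = (U + h) + h = U + 2*h)
c(Q, p) = Q*p
(-8*c(-6, -12))/W(208) + r(193, 18*5)/4118 = (-(-48)*(-12))/((215*√208)) + (18*5 + 2*193)/4118 = (-8*72)/((215*(4*√13))) + (90 + 386)*(1/4118) = -576*√13/11180 + 476*(1/4118) = -144*√13/2795 + 238/2059 = 238/2059 - 144*√13/2795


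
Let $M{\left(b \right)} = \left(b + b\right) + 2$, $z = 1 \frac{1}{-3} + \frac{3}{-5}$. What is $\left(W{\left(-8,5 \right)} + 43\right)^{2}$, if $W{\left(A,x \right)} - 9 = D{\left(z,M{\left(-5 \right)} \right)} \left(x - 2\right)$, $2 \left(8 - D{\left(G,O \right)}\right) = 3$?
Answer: $\frac{20449}{4} \approx 5112.3$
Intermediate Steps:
$z = - \frac{14}{15}$ ($z = 1 \left(- \frac{1}{3}\right) + 3 \left(- \frac{1}{5}\right) = - \frac{1}{3} - \frac{3}{5} = - \frac{14}{15} \approx -0.93333$)
$M{\left(b \right)} = 2 + 2 b$ ($M{\left(b \right)} = 2 b + 2 = 2 + 2 b$)
$D{\left(G,O \right)} = \frac{13}{2}$ ($D{\left(G,O \right)} = 8 - \frac{3}{2} = \frac{13}{2}$)
$W{\left(A,x \right)} = -4 + \frac{13 x}{2}$ ($W{\left(A,x \right)} = 9 + \frac{13 \left(x - 2\right)}{2} = 9 + \frac{13 \left(-2 + x\right)}{2} = 9 + \left(-13 + \frac{13 x}{2}\right) = -4 + \frac{13 x}{2}$)
$\left(W{\left(-8,5 \right)} + 43\right)^{2} = \left(\left(-4 + \frac{13}{2} \cdot 5\right) + 43\right)^{2} = \left(\left(-4 + \frac{65}{2}\right) + 43\right)^{2} = \left(\frac{57}{2} + 43\right)^{2} = \left(\frac{143}{2}\right)^{2} = \frac{20449}{4}$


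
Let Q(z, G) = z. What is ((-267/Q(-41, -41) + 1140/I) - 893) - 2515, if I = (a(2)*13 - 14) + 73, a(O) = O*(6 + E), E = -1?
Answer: -8770463/2583 ≈ -3395.5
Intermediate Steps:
a(O) = 5*O (a(O) = O*(6 - 1) = O*5 = 5*O)
I = 189 (I = ((5*2)*13 - 14) + 73 = (10*13 - 14) + 73 = (130 - 14) + 73 = 116 + 73 = 189)
((-267/Q(-41, -41) + 1140/I) - 893) - 2515 = ((-267/(-41) + 1140/189) - 893) - 2515 = ((-267*(-1/41) + 1140*(1/189)) - 893) - 2515 = ((267/41 + 380/63) - 893) - 2515 = (32401/2583 - 893) - 2515 = -2274218/2583 - 2515 = -8770463/2583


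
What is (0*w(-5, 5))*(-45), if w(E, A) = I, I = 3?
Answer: 0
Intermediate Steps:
w(E, A) = 3
(0*w(-5, 5))*(-45) = (0*3)*(-45) = 0*(-45) = 0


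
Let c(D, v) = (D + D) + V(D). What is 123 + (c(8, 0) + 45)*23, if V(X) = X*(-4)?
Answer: 790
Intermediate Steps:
V(X) = -4*X
c(D, v) = -2*D (c(D, v) = (D + D) - 4*D = 2*D - 4*D = -2*D)
123 + (c(8, 0) + 45)*23 = 123 + (-2*8 + 45)*23 = 123 + (-16 + 45)*23 = 123 + 29*23 = 123 + 667 = 790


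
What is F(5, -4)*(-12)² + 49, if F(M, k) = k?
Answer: -527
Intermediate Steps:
F(5, -4)*(-12)² + 49 = -4*(-12)² + 49 = -4*144 + 49 = -576 + 49 = -527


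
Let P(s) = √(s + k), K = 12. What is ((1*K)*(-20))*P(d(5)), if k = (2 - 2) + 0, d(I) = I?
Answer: -240*√5 ≈ -536.66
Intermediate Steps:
k = 0 (k = 0 + 0 = 0)
P(s) = √s (P(s) = √(s + 0) = √s)
((1*K)*(-20))*P(d(5)) = ((1*12)*(-20))*√5 = (12*(-20))*√5 = -240*√5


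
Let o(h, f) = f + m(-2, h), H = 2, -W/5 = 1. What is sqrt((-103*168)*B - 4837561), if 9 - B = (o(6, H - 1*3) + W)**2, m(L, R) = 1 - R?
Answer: I*sqrt(2899513) ≈ 1702.8*I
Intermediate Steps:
W = -5 (W = -5*1 = -5)
o(h, f) = 1 + f - h (o(h, f) = f + (1 - h) = 1 + f - h)
B = -112 (B = 9 - ((1 + (2 - 1*3) - 1*6) - 5)**2 = 9 - ((1 + (2 - 3) - 6) - 5)**2 = 9 - ((1 - 1 - 6) - 5)**2 = 9 - (-6 - 5)**2 = 9 - 1*(-11)**2 = 9 - 1*121 = 9 - 121 = -112)
sqrt((-103*168)*B - 4837561) = sqrt(-103*168*(-112) - 4837561) = sqrt(-17304*(-112) - 4837561) = sqrt(1938048 - 4837561) = sqrt(-2899513) = I*sqrt(2899513)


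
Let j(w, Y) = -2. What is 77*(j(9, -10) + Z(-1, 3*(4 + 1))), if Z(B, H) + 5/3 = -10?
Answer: -3157/3 ≈ -1052.3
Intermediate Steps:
Z(B, H) = -35/3 (Z(B, H) = -5/3 - 10 = -35/3)
77*(j(9, -10) + Z(-1, 3*(4 + 1))) = 77*(-2 - 35/3) = 77*(-41/3) = -3157/3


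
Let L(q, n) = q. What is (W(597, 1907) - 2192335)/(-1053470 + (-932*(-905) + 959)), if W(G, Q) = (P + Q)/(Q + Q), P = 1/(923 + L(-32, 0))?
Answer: 3725076665326/355206288987 ≈ 10.487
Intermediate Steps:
P = 1/891 (P = 1/(923 - 32) = 1/891 ≈ 0.0011223)
W(G, Q) = (1/891 + Q)/(2*Q) (W(G, Q) = (1/891 + Q)/(Q + Q) = (1/891 + Q)/((2*Q)) = (1/891 + Q)*(1/(2*Q)) = (1/891 + Q)/(2*Q))
(W(597, 1907) - 2192335)/(-1053470 + (-932*(-905) + 959)) = ((1/1782)*(1 + 891*1907)/1907 - 2192335)/(-1053470 + (-932*(-905) + 959)) = ((1/1782)*(1/1907)*(1 + 1699137) - 2192335)/(-1053470 + (843460 + 959)) = ((1/1782)*(1/1907)*1699138 - 2192335)/(-1053470 + 844419) = (849569/1699137 - 2192335)/(-209051) = -3725076665326/1699137*(-1/209051) = 3725076665326/355206288987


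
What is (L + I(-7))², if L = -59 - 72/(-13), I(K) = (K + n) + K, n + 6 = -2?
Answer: 962361/169 ≈ 5694.4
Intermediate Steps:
n = -8 (n = -6 - 2 = -8)
I(K) = -8 + 2*K (I(K) = (K - 8) + K = (-8 + K) + K = -8 + 2*K)
L = -695/13 (L = -59 - 72*(-1)/13 = -59 - 1*(-72/13) = -59 + 72/13 = -695/13 ≈ -53.462)
(L + I(-7))² = (-695/13 + (-8 + 2*(-7)))² = (-695/13 + (-8 - 14))² = (-695/13 - 22)² = (-981/13)² = 962361/169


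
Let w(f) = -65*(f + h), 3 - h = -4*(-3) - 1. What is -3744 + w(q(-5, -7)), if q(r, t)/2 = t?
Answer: -2314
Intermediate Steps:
h = -8 (h = 3 - (-4*(-3) - 1) = 3 - (12 - 1) = 3 - 1*11 = 3 - 11 = -8)
q(r, t) = 2*t
w(f) = 520 - 65*f (w(f) = -65*(f - 8) = -65*(-8 + f) = 520 - 65*f)
-3744 + w(q(-5, -7)) = -3744 + (520 - 130*(-7)) = -3744 + (520 - 65*(-14)) = -3744 + (520 + 910) = -3744 + 1430 = -2314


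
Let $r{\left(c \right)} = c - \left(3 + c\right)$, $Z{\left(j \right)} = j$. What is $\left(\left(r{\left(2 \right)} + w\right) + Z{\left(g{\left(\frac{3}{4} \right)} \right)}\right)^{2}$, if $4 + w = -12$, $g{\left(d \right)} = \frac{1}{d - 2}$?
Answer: $\frac{9801}{25} \approx 392.04$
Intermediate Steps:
$g{\left(d \right)} = \frac{1}{-2 + d}$
$w = -16$ ($w = -4 - 12 = -16$)
$r{\left(c \right)} = -3$
$\left(\left(r{\left(2 \right)} + w\right) + Z{\left(g{\left(\frac{3}{4} \right)} \right)}\right)^{2} = \left(\left(-3 - 16\right) + \frac{1}{-2 + \frac{3}{4}}\right)^{2} = \left(-19 + \frac{1}{-2 + 3 \cdot \frac{1}{4}}\right)^{2} = \left(-19 + \frac{1}{-2 + \frac{3}{4}}\right)^{2} = \left(-19 + \frac{1}{- \frac{5}{4}}\right)^{2} = \left(-19 - \frac{4}{5}\right)^{2} = \left(- \frac{99}{5}\right)^{2} = \frac{9801}{25}$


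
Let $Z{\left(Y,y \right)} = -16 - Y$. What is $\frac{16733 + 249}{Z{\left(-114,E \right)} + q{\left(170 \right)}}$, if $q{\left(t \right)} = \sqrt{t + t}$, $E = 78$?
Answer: $\frac{416059}{2316} - \frac{8491 \sqrt{85}}{2316} \approx 145.84$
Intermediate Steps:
$q{\left(t \right)} = \sqrt{2} \sqrt{t}$ ($q{\left(t \right)} = \sqrt{2 t} = \sqrt{2} \sqrt{t}$)
$\frac{16733 + 249}{Z{\left(-114,E \right)} + q{\left(170 \right)}} = \frac{16733 + 249}{\left(-16 - -114\right) + \sqrt{2} \sqrt{170}} = \frac{16982}{\left(-16 + 114\right) + 2 \sqrt{85}} = \frac{16982}{98 + 2 \sqrt{85}}$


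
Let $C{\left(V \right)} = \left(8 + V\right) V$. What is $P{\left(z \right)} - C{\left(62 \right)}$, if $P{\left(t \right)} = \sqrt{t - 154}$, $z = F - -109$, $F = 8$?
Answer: $-4340 + i \sqrt{37} \approx -4340.0 + 6.0828 i$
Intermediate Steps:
$z = 117$ ($z = 8 - -109 = 8 + 109 = 117$)
$P{\left(t \right)} = \sqrt{-154 + t}$
$C{\left(V \right)} = V \left(8 + V\right)$
$P{\left(z \right)} - C{\left(62 \right)} = \sqrt{-154 + 117} - 62 \left(8 + 62\right) = \sqrt{-37} - 62 \cdot 70 = i \sqrt{37} - 4340 = -4340 + i \sqrt{37}$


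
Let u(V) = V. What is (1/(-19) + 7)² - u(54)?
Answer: -2070/361 ≈ -5.7341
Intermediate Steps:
(1/(-19) + 7)² - u(54) = (1/(-19) + 7)² - 1*54 = (-1/19 + 7)² - 54 = (132/19)² - 54 = 17424/361 - 54 = -2070/361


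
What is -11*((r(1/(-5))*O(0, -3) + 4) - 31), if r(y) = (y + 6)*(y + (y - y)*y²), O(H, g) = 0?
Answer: 297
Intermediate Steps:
r(y) = y*(6 + y) (r(y) = (6 + y)*(y + 0*y²) = (6 + y)*(y + 0) = (6 + y)*y = y*(6 + y))
-11*((r(1/(-5))*O(0, -3) + 4) - 31) = -11*((((6 + 1/(-5))/(-5))*0 + 4) - 31) = -11*((-(6 - ⅕)/5*0 + 4) - 31) = -11*((-⅕*29/5*0 + 4) - 31) = -11*((-29/25*0 + 4) - 31) = -11*((0 + 4) - 31) = -11*(4 - 31) = -11*(-27) = 297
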